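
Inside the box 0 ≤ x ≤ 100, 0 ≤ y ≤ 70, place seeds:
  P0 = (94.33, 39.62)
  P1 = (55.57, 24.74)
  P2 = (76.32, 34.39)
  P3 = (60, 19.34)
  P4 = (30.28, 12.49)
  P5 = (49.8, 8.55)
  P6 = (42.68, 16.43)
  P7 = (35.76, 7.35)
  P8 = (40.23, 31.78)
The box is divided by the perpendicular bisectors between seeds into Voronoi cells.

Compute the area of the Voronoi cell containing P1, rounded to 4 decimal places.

Area of P1's cell: 301.9995

1. box [0,100]×[0,70]: [(0, 0) (100, 0) (100, 70) (0, 70)]
2. ⊥bis P1·P0 via (74.95,32.18): [(0, 0) (87.3039, 0) (60.4309, 70) (0, 70)]  |A|=5170.718
3. ⊥bis P1·P2 via (65.945,29.565): [(0, 0) (79.6945, 0) (47.1403, 70) (0, 70)]  |A|=4439.2178
4. ⊥bis P1·P3 via (57.785,22.04): [(0, 0) (30.9191, 0) (66.2247, 28.9637) (47.1403, 70) (0, 70)]  |A|=3732.8607
5. ⊥bis P1·P4 via (42.925,18.615): [(45.9635, 12.342) (66.2247, 28.9637) (47.1403, 70) (18.0351, 70)]  |A|=1413.4027
6. ⊥bis P1·P5 via (52.685,16.645): [(42.0419, 20.4381) (51.6558, 17.0118) (66.2247, 28.9637) (47.1403, 70) (18.0351, 70)]  |A|=1381.2034
7. ⊥bis P1·P6 via (49.125,20.585): [(20.3533, 65.214) (51.3608, 17.1169) (51.6558, 17.0118) (66.2247, 28.9637) (47.1403, 70) (18.0351, 70)]  |A|=1208.5885
8. ⊥bis P1·P7 via (45.665,16.045): [(20.3533, 65.214) (51.3608, 17.1169) (51.6558, 17.0118) (66.2247, 28.9637) (47.1403, 70) (18.0351, 70)]  |A|=1208.5885
9. ⊥bis P1·P8 via (47.9,28.26): [(46.3518, 24.8866) (51.3608, 17.1169) (51.6558, 17.0118) (66.2247, 28.9637) (57.1641, 48.4462)]  |A|=301.9995
10. canonical 5-gon: [(46.3518, 24.8866) (51.3608, 17.1169) (51.6558, 17.0118) (66.2247, 28.9637) (57.1641, 48.4462)]
11. shoelace: 301.9995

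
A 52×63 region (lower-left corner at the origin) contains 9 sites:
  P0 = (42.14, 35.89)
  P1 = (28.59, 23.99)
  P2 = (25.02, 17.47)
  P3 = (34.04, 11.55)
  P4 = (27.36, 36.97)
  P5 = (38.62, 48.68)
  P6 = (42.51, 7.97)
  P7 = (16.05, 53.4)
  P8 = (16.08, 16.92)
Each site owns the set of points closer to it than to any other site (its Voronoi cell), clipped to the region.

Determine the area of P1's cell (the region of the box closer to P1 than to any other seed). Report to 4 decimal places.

1. box [0,52]×[0,63]: [(0, 0) (52, 0) (52, 63) (0, 63)]
2. ⊥bis P1·P0 via (35.365,29.94): [(0, 0) (52, 0) (52, 10.9985) (6.3308, 63) (0, 63)]  |A|=2088.5646
3. ⊥bis P1·P2 via (26.805,20.73): [(0, 35.407) (52, 6.9346) (52, 10.9985) (6.3308, 63) (0, 63)]  |A|=987.6844
4. ⊥bis P1·P3 via (31.315,17.77): [(0, 35.407) (31.8127, 17.988) (41.9581, 22.4328) (6.3308, 63) (0, 63)]  |A|=866.3457
5. ⊥bis P1·P4 via (27.975,30.48): [(11.798, 28.947) (31.8127, 17.988) (41.9581, 22.4328) (34.3594, 31.085)]  |A|=205.7977
6. ⊥bis P1·P5 via (33.605,36.335): [(11.798, 28.947) (31.8127, 17.988) (41.9581, 22.4328) (34.3594, 31.085)]  |A|=205.7977
7. ⊥bis P1·P6 via (35.55,15.98): [(11.798, 28.947) (31.8127, 17.988) (41.9581, 22.4328) (34.3594, 31.085)]  |A|=205.7977
8. ⊥bis P1·P7 via (22.32,38.695): [(11.798, 28.947) (31.8127, 17.988) (41.9581, 22.4328) (34.3594, 31.085)]  |A|=205.7977
9. ⊥bis P1·P8 via (22.335,20.455): [(17.2441, 29.4631) (20.1069, 24.3975) (31.8127, 17.988) (41.9581, 22.4328) (34.3594, 31.085)]  |A|=191.2651
10. canonical 5-gon: [(17.2441, 29.4631) (20.1069, 24.3975) (31.8127, 17.988) (41.9581, 22.4328) (34.3594, 31.085)]
11. shoelace: 191.2651

Area of P1's cell: 191.2651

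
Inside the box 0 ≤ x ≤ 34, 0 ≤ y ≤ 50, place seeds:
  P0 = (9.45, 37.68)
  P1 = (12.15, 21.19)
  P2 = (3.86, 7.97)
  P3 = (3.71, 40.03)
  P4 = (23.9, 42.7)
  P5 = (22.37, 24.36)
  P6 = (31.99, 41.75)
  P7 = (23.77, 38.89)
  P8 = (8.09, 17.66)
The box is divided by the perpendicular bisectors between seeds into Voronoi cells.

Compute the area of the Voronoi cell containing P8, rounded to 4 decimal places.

1. box [0,34]×[0,50]: [(0, 0) (34, 0) (34, 50) (0, 50)]
2. ⊥bis P8·P0 via (8.77,27.67): [(0, 28.2658) (0, 0) (34, 0) (34, 25.9561)]  |A|=921.7712
3. ⊥bis P8·P1 via (10.12,19.425): [(2.5861, 28.0901) (0, 28.2658) (0, 0) (27.0092, 0)]  |A|=415.8943
4. ⊥bis P8·P2 via (5.975,12.815): [(21.9184, 5.8552) (2.5861, 28.0901) (0, 28.2658) (0, 15.4233)]  |A|=167.7955
5. ⊥bis P8·P3 via (5.9,28.845): [(21.9184, 5.8552) (2.5861, 28.0901) (2.1839, 28.1174) (0, 27.6898) (0, 15.4233)]  |A|=167.1666
6. ⊥bis P8·P4 via (15.995,30.18): [(21.9184, 5.8552) (2.5861, 28.0901) (2.1839, 28.1174) (0, 27.6898) (0, 15.4233)]  |A|=167.1666
7. ⊥bis P8·P5 via (15.23,21.01): [(21.9184, 5.8552) (2.5861, 28.0901) (2.1839, 28.1174) (0, 27.6898) (0, 15.4233)]  |A|=167.1666
8. ⊥bis P8·P6 via (20.04,29.705): [(21.9184, 5.8552) (2.5861, 28.0901) (2.1839, 28.1174) (0, 27.6898) (0, 15.4233)]  |A|=167.1666
9. ⊥bis P8·P7 via (15.93,28.275): [(21.9184, 5.8552) (2.5861, 28.0901) (2.1839, 28.1174) (0, 27.6898) (0, 15.4233)]  |A|=167.1666
10. canonical 5-gon: [(21.9184, 5.8552) (2.5861, 28.0901) (2.1839, 28.1174) (0, 27.6898) (0, 15.4233)]
11. shoelace: 167.1666

Area of P8's cell: 167.1666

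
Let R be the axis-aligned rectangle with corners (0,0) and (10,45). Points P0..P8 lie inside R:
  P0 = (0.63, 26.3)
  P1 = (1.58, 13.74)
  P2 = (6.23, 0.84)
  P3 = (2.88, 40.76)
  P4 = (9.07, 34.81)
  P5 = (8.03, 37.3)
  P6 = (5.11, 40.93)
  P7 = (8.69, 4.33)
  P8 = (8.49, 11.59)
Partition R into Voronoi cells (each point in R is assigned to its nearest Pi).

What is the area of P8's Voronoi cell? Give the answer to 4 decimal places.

1. box [0,10]×[0,45]: [(0, 0) (10, 0) (10, 45) (0, 45)]
2. ⊥bis P8·P0 via (4.56,18.945): [(0, 16.5085) (0, 0) (10, 0) (10, 21.8518)]  |A|=191.8011
3. ⊥bis P8·P1 via (5.035,12.665): [(7.4733, 20.5017) (1.0944, 0) (10, 0) (10, 21.8518)]  |A|=118.8963
4. ⊥bis P8·P2 via (7.36,6.215): [(7.4733, 20.5017) (3.2941, 7.0698) (10, 5.66) (10, 21.8518)]  |A|=68.4381
5. ⊥bis P8·P3 via (5.685,26.175): [(7.4733, 20.5017) (3.2941, 7.0698) (10, 5.66) (10, 21.8518)]  |A|=68.4381
6. ⊥bis P8·P4 via (8.78,23.2): [(7.4733, 20.5017) (3.2941, 7.0698) (10, 5.66) (10, 21.8518)]  |A|=68.4381
7. ⊥bis P8·P5 via (8.26,24.445): [(7.4733, 20.5017) (3.2941, 7.0698) (10, 5.66) (10, 21.8518)]  |A|=68.4381
8. ⊥bis P8·P6 via (6.8,26.26): [(7.4733, 20.5017) (3.2941, 7.0698) (10, 5.66) (10, 21.8518)]  |A|=68.4381
9. ⊥bis P8·P7 via (8.59,7.96): [(7.4733, 20.5017) (3.5277, 7.8205) (10, 7.9988) (10, 21.8518)]  |A|=58.1873
10. canonical 4-gon: [(7.4733, 20.5017) (3.5277, 7.8205) (10, 7.9988) (10, 21.8518)]
11. shoelace: 58.1873

Area of P8's cell: 58.1873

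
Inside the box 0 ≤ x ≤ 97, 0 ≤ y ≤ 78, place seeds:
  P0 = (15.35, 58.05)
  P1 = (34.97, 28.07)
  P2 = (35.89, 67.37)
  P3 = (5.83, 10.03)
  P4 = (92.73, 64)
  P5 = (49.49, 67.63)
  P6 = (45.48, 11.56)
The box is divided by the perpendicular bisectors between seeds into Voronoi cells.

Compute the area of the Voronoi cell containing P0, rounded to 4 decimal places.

1. box [0,97]×[0,78]: [(0, 0) (97, 0) (97, 78) (0, 78)]
2. ⊥bis P0·P1 via (25.16,43.06): [(0, 26.5944) (78.5495, 78) (0, 78)]  |A|=2018.9417
3. ⊥bis P0·P2 via (25.62,62.71): [(0, 26.5944) (32.3894, 47.7912) (18.6822, 78) (0, 78)]  |A|=1114.6818
4. ⊥bis P0·P3 via (10.59,34.04): [(0, 36.1395) (11.1941, 33.9202) (32.3894, 47.7912) (18.6822, 78) (0, 78)]  |A|=1061.2573
5. ⊥bis P0·P4 via (54.04,61.025): [(0, 36.1395) (11.1941, 33.9202) (32.3894, 47.7912) (18.6822, 78) (0, 78)]  |A|=1061.2573
6. ⊥bis P0·P5 via (32.42,62.84): [(0, 36.1395) (11.1941, 33.9202) (32.3894, 47.7912) (18.6822, 78) (0, 78)]  |A|=1061.2573
7. ⊥bis P0·P6 via (30.415,34.805): [(0, 36.1395) (11.1941, 33.9202) (32.3894, 47.7912) (18.6822, 78) (0, 78)]  |A|=1061.2573
8. canonical 5-gon: [(0, 36.1395) (11.1941, 33.9202) (32.3894, 47.7912) (18.6822, 78) (0, 78)]
9. shoelace: 1061.2573

Area of P0's cell: 1061.2573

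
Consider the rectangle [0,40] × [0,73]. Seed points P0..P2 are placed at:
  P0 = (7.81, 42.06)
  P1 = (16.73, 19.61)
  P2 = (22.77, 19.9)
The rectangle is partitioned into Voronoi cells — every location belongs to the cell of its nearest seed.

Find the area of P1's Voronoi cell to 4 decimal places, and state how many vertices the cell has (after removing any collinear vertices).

1. box [0,40]×[0,73]: [(0, 0) (40, 0) (40, 73) (0, 73)]
2. ⊥bis P1·P0 via (12.27,30.835): [(0, 25.9598) (0, 0) (40, 0) (40, 41.8529)]  |A|=1356.2536
3. ⊥bis P1·P2 via (19.75,19.755): [(19.0879, 33.544) (0, 25.9598) (0, 0) (20.6985, 0)]  |A|=594.9144
4. canonical 4-gon: [(19.0879, 33.544) (0, 25.9598) (0, 0) (20.6985, 0)]
5. shoelace: 594.9144

Area of P1's cell: 594.9144 (4 vertices)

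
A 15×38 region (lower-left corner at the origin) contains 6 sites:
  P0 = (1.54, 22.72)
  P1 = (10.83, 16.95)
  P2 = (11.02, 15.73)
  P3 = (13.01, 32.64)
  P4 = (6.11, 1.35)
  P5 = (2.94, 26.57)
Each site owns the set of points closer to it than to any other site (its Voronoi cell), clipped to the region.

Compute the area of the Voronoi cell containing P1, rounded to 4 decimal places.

1. box [0,15]×[0,38]: [(0, 0) (15, 0) (15, 38) (0, 38)]
2. ⊥bis P1·P0 via (6.185,19.835): [(0, 9.8768) (0, 0) (15, 0) (15, 34.0276)]  |A|=329.2833
3. ⊥bis P1·P2 via (10.925,16.34): [(3.2742, 15.1485) (15, 16.9746) (15, 34.0276)]  |A|=99.9798
4. ⊥bis P1·P3 via (11.92,24.795): [(9.4765, 25.1345) (3.2742, 15.1485) (15, 16.9746) (15, 24.3671)]  |A|=73.2998
5. ⊥bis P1·P4 via (8.47,9.15): [(9.4765, 25.1345) (3.2742, 15.1485) (15, 16.9746) (15, 24.3671)]  |A|=73.2998
6. ⊥bis P1·P5 via (6.885,21.76): [(10.7788, 24.9536) (7.8952, 22.5886) (3.2742, 15.1485) (15, 16.9746) (15, 24.3671)]  |A|=71.499
7. canonical 5-gon: [(10.7788, 24.9536) (7.8952, 22.5886) (3.2742, 15.1485) (15, 16.9746) (15, 24.3671)]
8. shoelace: 71.499

Area of P1's cell: 71.4990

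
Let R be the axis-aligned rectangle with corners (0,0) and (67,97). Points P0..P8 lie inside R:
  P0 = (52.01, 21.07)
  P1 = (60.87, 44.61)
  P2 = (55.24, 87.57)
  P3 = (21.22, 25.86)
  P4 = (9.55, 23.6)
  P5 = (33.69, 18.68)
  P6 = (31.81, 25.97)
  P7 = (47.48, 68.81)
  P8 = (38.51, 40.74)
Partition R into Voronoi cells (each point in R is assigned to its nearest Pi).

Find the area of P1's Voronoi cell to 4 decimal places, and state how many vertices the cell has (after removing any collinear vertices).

Area of P1's cell: 471.1565 (4 vertices)

1. box [0,67]×[0,97]: [(0, 0) (67, 0) (67, 97) (0, 97)]
2. ⊥bis P1·P0 via (56.44,32.84): [(0, 54.0829) (67, 28.8654) (67, 97) (0, 97)]  |A|=3720.2305
3. ⊥bis P1·P2 via (58.055,66.09): [(0, 58.4818) (0, 54.0829) (67, 28.8654) (67, 67.2623)]  |A|=1433.6555
4. ⊥bis P1·P3 via (41.045,35.235): [(28.2982, 62.1903) (39.0894, 39.3704) (67, 28.8654) (67, 67.2623)]  |A|=1004.7912
5. ⊥bis P1·P4 via (35.21,34.105): [(28.2982, 62.1903) (39.0894, 39.3704) (67, 28.8654) (67, 67.2623)]  |A|=1004.7912
6. ⊥bis P1·P5 via (47.28,31.645): [(28.2982, 62.1903) (38.283, 41.0757) (40.3695, 38.8886) (67, 28.8654) (67, 67.2623)]  |A|=1003.894
7. ⊥bis P1·P6 via (46.34,35.29): [(29.0243, 62.2855) (45.1973, 37.0716) (67, 28.8654) (67, 67.2623)]  |A|=937.5815
8. ⊥bis P1·P7 via (54.175,56.71): [(38.2518, 47.8996) (45.1973, 37.0716) (67, 28.8654) (67, 63.8061)]  |A|=591.7844
9. ⊥bis P1·P8 via (49.69,42.675): [(47.8651, 53.2187) (51.0405, 34.8723) (67, 28.8654) (67, 63.8061)]  |A|=471.1565
10. canonical 4-gon: [(47.8651, 53.2187) (51.0405, 34.8723) (67, 28.8654) (67, 63.8061)]
11. shoelace: 471.1565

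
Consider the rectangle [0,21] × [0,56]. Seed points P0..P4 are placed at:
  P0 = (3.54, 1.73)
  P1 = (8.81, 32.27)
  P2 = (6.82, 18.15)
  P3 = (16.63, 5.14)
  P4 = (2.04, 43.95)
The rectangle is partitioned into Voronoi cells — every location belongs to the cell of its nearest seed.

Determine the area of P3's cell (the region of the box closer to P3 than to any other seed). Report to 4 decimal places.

Area of P3's cell: 162.2815

1. box [0,21]×[0,56]: [(0, 0) (21, 0) (21, 56) (0, 56)]
2. ⊥bis P3·P0 via (10.085,3.435): [(0, 42.1484) (10.9798, 0) (21, 0) (21, 56) (0, 56)]  |A|=944.6089
3. ⊥bis P3·P1 via (12.72,18.705): [(6.569, 16.932) (10.9798, 0) (21, 0) (21, 21.0916)]  |A|=237.0179
4. ⊥bis P3·P2 via (11.725,11.645): [(8.5667, 9.2635) (10.9798, 0) (21, 0) (21, 18.6387)]  |A|=162.2815
5. ⊥bis P3·P4 via (9.335,24.545): [(8.5667, 9.2635) (10.9798, 0) (21, 0) (21, 18.6387)]  |A|=162.2815
6. canonical 4-gon: [(8.5667, 9.2635) (10.9798, 0) (21, 0) (21, 18.6387)]
7. shoelace: 162.2815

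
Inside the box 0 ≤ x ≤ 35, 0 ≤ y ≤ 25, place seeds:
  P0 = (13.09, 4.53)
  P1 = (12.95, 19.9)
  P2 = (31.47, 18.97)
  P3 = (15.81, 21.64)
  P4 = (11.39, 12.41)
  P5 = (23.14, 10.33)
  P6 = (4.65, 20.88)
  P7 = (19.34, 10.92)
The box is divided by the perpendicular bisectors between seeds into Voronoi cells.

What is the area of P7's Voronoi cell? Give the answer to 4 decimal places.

1. box [0,35]×[0,25]: [(0, 0) (35, 0) (35, 25) (0, 25)]
2. ⊥bis P7·P0 via (16.215,7.725): [(0, 23.5847) (24.113, 0) (35, 0) (35, 25) (0, 25)]  |A|=590.6501
3. ⊥bis P7·P1 via (16.145,15.41): [(11.6373, 12.2024) (24.113, 0) (35, 0) (35, 25) (29.622, 25)]  |A|=392.8699
4. ⊥bis P7·P2 via (25.405,14.945): [(22.2251, 19.7365) (11.6373, 12.2024) (24.113, 0) (35, 0) (35, 0.4869)]  |A|=222.141
5. ⊥bis P7·P3 via (17.575,16.28): [(23.2737, 18.1565) (17.189, 16.1529) (11.6373, 12.2024) (24.113, 0) (35, 0) (35, 0.4869)]  |A|=216.2837
6. ⊥bis P7·P4 via (15.365,11.665): [(23.2737, 18.1565) (17.189, 16.1529) (16.0549, 15.3459) (14.8726, 9.038) (24.113, 0) (35, 0) (35, 0.4869)]  |A|=204.209
7. ⊥bis P7·P5 via (21.24,10.625): [(22.3628, 17.8566) (17.189, 16.1529) (16.0549, 15.3459) (14.8726, 9.038) (20.1866, 3.8404)]  |A|=62.4286
8. ⊥bis P7·P6 via (11.995,15.9): [(22.3628, 17.8566) (17.189, 16.1529) (16.0549, 15.3459) (14.8726, 9.038) (20.1866, 3.8404)]  |A|=62.4286
9. canonical 5-gon: [(22.3628, 17.8566) (17.189, 16.1529) (16.0549, 15.3459) (14.8726, 9.038) (20.1866, 3.8404)]
10. shoelace: 62.4286

Area of P7's cell: 62.4286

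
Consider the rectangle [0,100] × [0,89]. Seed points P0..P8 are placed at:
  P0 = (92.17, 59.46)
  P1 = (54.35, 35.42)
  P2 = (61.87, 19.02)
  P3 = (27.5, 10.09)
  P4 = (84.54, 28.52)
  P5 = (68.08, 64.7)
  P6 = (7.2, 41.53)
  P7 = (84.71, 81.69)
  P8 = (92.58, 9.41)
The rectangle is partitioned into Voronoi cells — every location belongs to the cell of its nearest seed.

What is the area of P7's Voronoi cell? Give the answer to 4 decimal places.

1. box [0,100]×[0,89]: [(0, 0) (100, 0) (100, 89) (0, 89)]
2. ⊥bis P7·P0 via (88.44,70.575): [(0, 40.8961) (100, 74.4543) (100, 89) (0, 89)]  |A|=3132.4793
3. ⊥bis P7·P1 via (69.53,58.555): [(63.8086, 62.3091) (100, 74.4543) (100, 89) (23.1305, 89)]  |A|=1289.0723
4. ⊥bis P7·P2 via (73.29,50.355): [(63.8086, 62.3091) (100, 74.4543) (100, 89) (23.1305, 89)]  |A|=1289.0723
5. ⊥bis P7·P3 via (56.105,45.89): [(63.8086, 62.3091) (100, 74.4543) (100, 89) (23.1305, 89)]  |A|=1289.0723
6. ⊥bis P7·P4 via (84.625,55.105): [(63.8086, 62.3091) (100, 74.4543) (100, 89) (23.1305, 89)]  |A|=1289.0723
7. ⊥bis P7·P5 via (76.395,73.195): [(81.4636, 68.2338) (100, 74.4543) (100, 89) (60.2479, 89)]  |A|=547.5622
8. ⊥bis P7·P6 via (45.955,61.61): [(81.4636, 68.2338) (100, 74.4543) (100, 89) (60.2479, 89)]  |A|=547.5622
9. ⊥bis P7·P8 via (88.645,45.55): [(81.4636, 68.2338) (100, 74.4543) (100, 89) (60.2479, 89)]  |A|=547.5622
10. canonical 4-gon: [(81.4636, 68.2338) (100, 74.4543) (100, 89) (60.2479, 89)]
11. shoelace: 547.5622

Area of P7's cell: 547.5622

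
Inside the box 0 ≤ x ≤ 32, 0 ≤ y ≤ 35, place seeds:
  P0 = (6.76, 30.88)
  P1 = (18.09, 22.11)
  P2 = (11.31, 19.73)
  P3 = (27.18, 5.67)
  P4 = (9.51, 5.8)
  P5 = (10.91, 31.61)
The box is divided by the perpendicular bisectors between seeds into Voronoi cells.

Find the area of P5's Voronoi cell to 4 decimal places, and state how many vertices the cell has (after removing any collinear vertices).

1. box [0,32]×[0,35]: [(0, 0) (32, 0) (32, 35) (0, 35)]
2. ⊥bis P5·P0 via (8.835,31.245): [(14.3311, 0) (32, 0) (32, 35) (8.1745, 35)]  |A|=726.1522
3. ⊥bis P5·P1 via (14.5,26.86): [(10.1806, 23.5954) (25.2702, 35) (8.1745, 35)]  |A|=97.4846
4. ⊥bis P5·P2 via (11.11,25.67): [(9.8233, 25.6267) (13.0101, 25.734) (25.2702, 35) (8.1745, 35)]  |A|=94.2288
5. ⊥bis P5·P3 via (19.045,18.64): [(9.8233, 25.6267) (13.0101, 25.734) (25.2702, 35) (8.1745, 35)]  |A|=94.2288
6. ⊥bis P5·P4 via (10.21,18.705): [(9.8233, 25.6267) (13.0101, 25.734) (25.2702, 35) (8.1745, 35)]  |A|=94.2288
7. canonical 4-gon: [(9.8233, 25.6267) (13.0101, 25.734) (25.2702, 35) (8.1745, 35)]
8. shoelace: 94.2288

Area of P5's cell: 94.2288 (4 vertices)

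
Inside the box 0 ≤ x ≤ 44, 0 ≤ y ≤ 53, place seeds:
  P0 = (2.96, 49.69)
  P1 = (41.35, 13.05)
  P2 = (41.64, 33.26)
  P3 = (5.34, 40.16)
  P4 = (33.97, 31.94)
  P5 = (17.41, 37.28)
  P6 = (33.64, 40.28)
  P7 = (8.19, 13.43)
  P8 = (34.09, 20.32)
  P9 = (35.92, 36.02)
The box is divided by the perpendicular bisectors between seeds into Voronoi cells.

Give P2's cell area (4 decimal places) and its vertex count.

Area of P2's cell: 82.5584 (5 vertices)

1. box [0,44]×[0,53]: [(0, 0) (44, 0) (44, 53) (0, 53)]
2. ⊥bis P2·P0 via (22.3,41.475): [(4.6828, 0) (44, 0) (44, 53) (27.1954, 53)]  |A|=1487.2272
3. ⊥bis P2·P1 via (41.495,23.155): [(14.6817, 23.5398) (44, 23.1191) (44, 53) (27.1954, 53)]  |A|=685.5626
4. ⊥bis P2·P3 via (23.49,36.71): [(26.0932, 50.405) (20.9694, 23.4495) (44, 23.1191) (44, 53) (27.1954, 53)]  |A|=600.587
5. ⊥bis P2·P4 via (37.805,32.6): [(39.4254, 23.1847) (44, 23.1191) (44, 53) (34.2942, 53)]  |A|=213.0382
6. ⊥bis P2·P5 via (29.525,35.27): [(39.4254, 23.1847) (44, 23.1191) (44, 53) (34.2942, 53)]  |A|=213.0382
7. ⊥bis P2·P6 via (37.64,36.77): [(37.178, 36.2435) (39.4254, 23.1847) (44, 23.1191) (44, 44.0179)]  |A|=101.082
8. ⊥bis P2·P7 via (24.915,23.345): [(37.178, 36.2435) (39.4254, 23.1847) (44, 23.1191) (44, 44.0179)]  |A|=101.082
9. ⊥bis P2·P8 via (37.865,26.79): [(37.178, 36.2435) (38.9098, 26.1804) (44, 23.2105) (44, 44.0179)]  |A|=94.0142
10. ⊥bis P2·P9 via (38.78,34.64): [(42.4559, 42.2582) (37.8025, 32.6143) (38.9098, 26.1804) (44, 23.2105) (44, 44.0179)]  |A|=82.5584
11. canonical 5-gon: [(42.4559, 42.2582) (37.8025, 32.6143) (38.9098, 26.1804) (44, 23.2105) (44, 44.0179)]
12. shoelace: 82.5584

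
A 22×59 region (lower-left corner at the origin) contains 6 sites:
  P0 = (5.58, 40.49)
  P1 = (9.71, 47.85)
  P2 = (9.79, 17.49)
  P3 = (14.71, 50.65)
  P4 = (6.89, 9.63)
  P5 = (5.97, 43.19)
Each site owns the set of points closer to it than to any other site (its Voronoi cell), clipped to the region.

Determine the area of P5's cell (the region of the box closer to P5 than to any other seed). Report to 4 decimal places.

Area of P5's cell: 63.4399

1. box [0,22]×[0,59]: [(0, 0) (22, 0) (22, 59) (0, 59)]
2. ⊥bis P5·P0 via (5.775,41.84): [(0, 42.6742) (22, 39.4964) (22, 59) (0, 59)]  |A|=394.1239
3. ⊥bis P5·P1 via (7.84,45.52): [(0, 51.8122) (0, 42.6742) (13.8848, 40.6686)]  |A|=63.4399
4. ⊥bis P5·P2 via (7.88,30.34): [(0, 51.8122) (0, 42.6742) (13.8848, 40.6686)]  |A|=63.4399
5. ⊥bis P5·P3 via (10.34,46.92): [(0, 51.8122) (0, 42.6742) (13.8848, 40.6686)]  |A|=63.4399
6. ⊥bis P5·P4 via (6.43,26.41): [(0, 51.8122) (0, 42.6742) (13.8848, 40.6686)]  |A|=63.4399
7. canonical 3-gon: [(0, 51.8122) (0, 42.6742) (13.8848, 40.6686)]
8. shoelace: 63.4399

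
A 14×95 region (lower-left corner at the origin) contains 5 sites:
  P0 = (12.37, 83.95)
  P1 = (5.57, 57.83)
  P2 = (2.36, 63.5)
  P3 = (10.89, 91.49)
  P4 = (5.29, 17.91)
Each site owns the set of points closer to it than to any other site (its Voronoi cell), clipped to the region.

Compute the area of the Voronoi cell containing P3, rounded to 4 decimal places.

1. box [0,14]×[0,95]: [(0, 0) (14, 0) (14, 95) (0, 95)]
2. ⊥bis P3·P0 via (11.63,87.72): [(0, 85.4372) (14, 88.1852) (14, 95) (0, 95)]  |A|=114.6433
3. ⊥bis P3·P1 via (8.23,74.66): [(0, 85.4372) (14, 88.1852) (14, 95) (0, 95)]  |A|=114.6433
4. ⊥bis P3·P2 via (6.625,77.495): [(0, 85.4372) (14, 88.1852) (14, 95) (0, 95)]  |A|=114.6433
5. ⊥bis P3·P4 via (8.09,54.7): [(0, 85.4372) (14, 88.1852) (14, 95) (0, 95)]  |A|=114.6433
6. canonical 4-gon: [(0, 85.4372) (14, 88.1852) (14, 95) (0, 95)]
7. shoelace: 114.6433

Area of P3's cell: 114.6433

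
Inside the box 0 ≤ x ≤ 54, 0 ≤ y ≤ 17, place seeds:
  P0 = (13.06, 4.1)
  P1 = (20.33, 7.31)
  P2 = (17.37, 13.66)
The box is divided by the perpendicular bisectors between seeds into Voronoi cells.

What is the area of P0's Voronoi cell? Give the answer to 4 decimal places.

Area of P0's cell: 205.3933

1. box [0,54]×[0,17]: [(0, 0) (54, 0) (54, 17) (0, 17)]
2. ⊥bis P0·P1 via (16.695,5.705): [(0, 0) (19.214, 0) (11.7078, 17) (0, 17)]  |A|=262.8352
3. ⊥bis P0·P2 via (15.215,8.88): [(0, 15.7395) (0, 0) (19.214, 0) (15.3125, 8.836)]  |A|=205.3933
4. canonical 4-gon: [(0, 15.7395) (0, 0) (19.214, 0) (15.3125, 8.836)]
5. shoelace: 205.3933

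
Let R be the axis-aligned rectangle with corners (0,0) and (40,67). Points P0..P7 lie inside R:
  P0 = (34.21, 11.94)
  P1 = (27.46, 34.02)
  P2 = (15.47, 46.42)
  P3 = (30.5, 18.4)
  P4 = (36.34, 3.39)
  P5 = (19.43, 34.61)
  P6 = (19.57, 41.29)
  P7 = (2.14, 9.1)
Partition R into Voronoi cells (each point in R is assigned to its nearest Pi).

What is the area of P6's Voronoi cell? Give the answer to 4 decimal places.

1. box [0,40]×[0,67]: [(0, 0) (40, 0) (40, 67) (0, 67)]
2. ⊥bis P6·P0 via (26.89,26.615): [(0, 13.2021) (40, 33.1544) (40, 67) (0, 67)]  |A|=1752.8713
3. ⊥bis P6·P1 via (23.515,37.655): [(0, 13.2021) (1.8202, 14.11) (40, 55.5459) (40, 67) (0, 67)]  |A|=1325.4192
4. ⊥bis P6·P2 via (17.52,43.855): [(0, 29.8527) (0, 13.2021) (1.8202, 14.11) (40, 55.5459) (40, 61.8215)]  |A|=478.9018
5. ⊥bis P6·P3 via (25.035,29.845): [(0, 29.8527) (0, 17.8908) (9.4708, 22.4131) (40, 55.5459) (40, 61.8215)]  |A|=452.6156
6. ⊥bis P6·P4 via (27.955,22.34): [(0, 29.8527) (0, 17.8908) (9.4708, 22.4131) (40, 55.5459) (40, 61.8215)]  |A|=452.6156
7. ⊥bis P6·P5 via (19.5,37.95): [(10.3709, 38.1413) (23.7056, 37.8619) (40, 55.5459) (40, 61.8215)]  |A|=213.1521
8. ⊥bis P6·P7 via (10.855,25.195): [(10.3709, 38.1413) (23.7056, 37.8619) (40, 55.5459) (40, 61.8215)]  |A|=213.1521
9. canonical 4-gon: [(10.3709, 38.1413) (23.7056, 37.8619) (40, 55.5459) (40, 61.8215)]
10. shoelace: 213.1521

Area of P6's cell: 213.1521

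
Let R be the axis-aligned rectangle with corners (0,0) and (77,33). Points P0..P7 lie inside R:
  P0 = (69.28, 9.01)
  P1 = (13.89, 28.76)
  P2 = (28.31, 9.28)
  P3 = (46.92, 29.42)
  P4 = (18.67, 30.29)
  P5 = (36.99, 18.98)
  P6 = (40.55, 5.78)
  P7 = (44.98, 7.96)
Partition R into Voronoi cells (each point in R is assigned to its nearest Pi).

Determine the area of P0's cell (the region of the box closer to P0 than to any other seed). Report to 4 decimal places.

Area of P0's cell: 555.4685

1. box [0,77]×[0,33]: [(0, 0) (77, 0) (77, 33) (0, 33)]
2. ⊥bis P0·P1 via (41.585,18.885): [(34.8513, 0) (77, 0) (77, 33) (46.6179, 33)]  |A|=1196.7583
3. ⊥bis P0·P2 via (48.795,9.145): [(48.7347, 0) (77, 0) (77, 33) (48.9522, 33)]  |A|=929.1655
4. ⊥bis P0·P3 via (58.1,19.215): [(48.7942, 9.0201) (48.7347, 0) (77, 0) (77, 33) (70.6828, 33)]  |A|=668.6164
5. ⊥bis P0·P4 via (43.975,19.65): [(48.7942, 9.0201) (48.7347, 0) (77, 0) (77, 33) (70.6828, 33)]  |A|=668.6164
6. ⊥bis P0·P5 via (53.135,13.995): [(53.0326, 13.6635) (48.8138, 0) (77, 0) (77, 33) (70.6828, 33)]  |A|=649.0982
7. ⊥bis P0·P6 via (54.915,7.395): [(54.0811, 14.8121) (55.7464, 0) (77, 0) (77, 33) (70.6828, 33)]  |A|=593.0153
8. ⊥bis P0·P7 via (57.13,8.485): [(56.7312, 17.7154) (57.4966, 0) (77, 0) (77, 33) (70.6828, 33)]  |A|=555.4685
9. canonical 5-gon: [(56.7312, 17.7154) (57.4966, 0) (77, 0) (77, 33) (70.6828, 33)]
10. shoelace: 555.4685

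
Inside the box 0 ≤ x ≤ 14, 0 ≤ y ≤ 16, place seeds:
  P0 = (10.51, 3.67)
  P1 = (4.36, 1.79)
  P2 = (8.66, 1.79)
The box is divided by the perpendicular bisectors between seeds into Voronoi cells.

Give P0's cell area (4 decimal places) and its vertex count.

1. box [0,14]×[0,16]: [(0, 0) (14, 0) (14, 16) (0, 16)]
2. ⊥bis P0·P1 via (7.435,2.73): [(8.2695, 0) (14, 0) (14, 16) (3.3785, 16)]  |A|=130.8159
3. ⊥bis P0·P2 via (9.585,2.73): [(6.51, 5.7559) (12.3593, 0) (14, 0) (14, 16) (3.3785, 16)]  |A|=119.0458
4. canonical 5-gon: [(6.51, 5.7559) (12.3593, 0) (14, 0) (14, 16) (3.3785, 16)]
5. shoelace: 119.0458

Area of P0's cell: 119.0458 (5 vertices)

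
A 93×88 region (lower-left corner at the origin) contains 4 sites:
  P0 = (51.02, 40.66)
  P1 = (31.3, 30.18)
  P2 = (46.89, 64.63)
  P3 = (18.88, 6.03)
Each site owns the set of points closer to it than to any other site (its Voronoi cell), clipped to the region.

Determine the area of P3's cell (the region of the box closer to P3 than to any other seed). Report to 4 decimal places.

1. box [0,93]×[0,88]: [(0, 0) (93, 0) (93, 88) (0, 88)]
2. ⊥bis P3·P0 via (34.95,23.345): [(0, 55.782) (0, 0) (60.1036, 0)]  |A|=1676.3498
3. ⊥bis P3·P1 via (25.09,18.105): [(59.8668, 0.2198) (0, 31.0084) (0, 0) (60.1036, 0)]  |A|=934.7927
4. ⊥bis P3·P2 via (32.885,35.33): [(59.8668, 0.2198) (0, 31.0084) (0, 0) (60.1036, 0)]  |A|=934.7927
5. canonical 4-gon: [(59.8668, 0.2198) (0, 31.0084) (0, 0) (60.1036, 0)]
6. shoelace: 934.7927

Area of P3's cell: 934.7927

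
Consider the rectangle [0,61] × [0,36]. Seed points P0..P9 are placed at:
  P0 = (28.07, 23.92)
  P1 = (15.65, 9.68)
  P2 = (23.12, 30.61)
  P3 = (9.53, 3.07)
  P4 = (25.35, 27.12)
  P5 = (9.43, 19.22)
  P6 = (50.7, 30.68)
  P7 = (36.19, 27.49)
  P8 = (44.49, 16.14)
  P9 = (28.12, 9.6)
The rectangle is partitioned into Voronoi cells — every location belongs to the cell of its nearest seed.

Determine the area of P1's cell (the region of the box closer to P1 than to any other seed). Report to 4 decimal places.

Area of P1's cell: 156.8786

1. box [0,61]×[0,36]: [(0, 0) (61, 0) (61, 36) (0, 36)]
2. ⊥bis P1·P0 via (21.86,16.8): [(0, 35.8661) (0, 0) (41.1218, 0)]  |A|=737.4398
3. ⊥bis P1·P2 via (19.385,20.145): [(17.0827, 20.9667) (0, 27.0636) (0, 0) (41.1218, 0)]  |A|=662.2544
4. ⊥bis P1·P3 via (12.59,6.375): [(17.0827, 20.9667) (0, 27.0636) (0, 18.0317) (19.4754, 0) (41.1218, 0)]  |A|=486.6669
5. ⊥bis P1·P4 via (20.5,18.4): [(19.1904, 19.1284) (13.7407, 22.1595) (0, 27.0636) (0, 18.0317) (19.4754, 0) (41.1218, 0)]  |A|=484.8521
6. ⊥bis P1·P5 via (12.54,14.45): [(19.415, 18.9325) (7.4517, 11.1324) (19.4754, 0) (41.1218, 0)]  |A|=318.3938
7. ⊥bis P1·P6 via (33.175,20.18): [(19.415, 18.9325) (7.4517, 11.1324) (19.4754, 0) (41.1218, 0)]  |A|=318.3938
8. ⊥bis P1·P7 via (25.92,18.585): [(19.415, 18.9325) (7.4517, 11.1324) (19.4754, 0) (41.1218, 0)]  |A|=318.3938
9. ⊥bis P1·P8 via (30.07,12.91): [(30.9805, 8.8452) (19.415, 18.9325) (7.4517, 11.1324) (19.4754, 0) (32.9618, 0)]  |A|=282.3051
10. ⊥bis P1·P9 via (21.885,9.64): [(21.9305, 16.7385) (19.415, 18.9325) (7.4517, 11.1324) (19.4754, 0) (21.8232, 0)]  |A|=156.8786
11. canonical 5-gon: [(21.9305, 16.7385) (19.415, 18.9325) (7.4517, 11.1324) (19.4754, 0) (21.8232, 0)]
12. shoelace: 156.8786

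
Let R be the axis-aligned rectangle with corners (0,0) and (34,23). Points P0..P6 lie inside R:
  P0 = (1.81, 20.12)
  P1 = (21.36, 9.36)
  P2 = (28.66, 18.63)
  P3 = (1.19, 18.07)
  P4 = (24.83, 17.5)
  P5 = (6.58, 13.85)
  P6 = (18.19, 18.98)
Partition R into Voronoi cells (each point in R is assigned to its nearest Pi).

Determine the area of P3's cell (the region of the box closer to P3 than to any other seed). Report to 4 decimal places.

1. box [0,34]×[0,23]: [(0, 0) (34, 0) (34, 23) (0, 23)]
2. ⊥bis P3·P0 via (1.5,19.095): [(0, 19.5487) (0, 0) (34, 0) (34, 9.2657)]  |A|=489.8446
3. ⊥bis P3·P1 via (11.275,13.715): [(12.2007, 15.8587) (0, 19.5487) (0, 0) (5.3525, 0)]  |A|=161.6952
4. ⊥bis P3·P2 via (14.925,18.35): [(12.2007, 15.8587) (0, 19.5487) (0, 0) (5.3525, 0)]  |A|=161.6952
5. ⊥bis P3·P4 via (13.01,17.785): [(12.2007, 15.8587) (0, 19.5487) (0, 0) (5.3525, 0)]  |A|=161.6952
6. ⊥bis P3·P5 via (3.885,15.96): [(5.4129, 17.9116) (0, 19.5487) (0, 10.9979)]  |A|=23.1425
7. ⊥bis P3·P6 via (9.69,18.525): [(5.4129, 17.9116) (0, 19.5487) (0, 10.9979)]  |A|=23.1425
8. canonical 3-gon: [(5.4129, 17.9116) (0, 19.5487) (0, 10.9979)]
9. shoelace: 23.1425

Area of P3's cell: 23.1425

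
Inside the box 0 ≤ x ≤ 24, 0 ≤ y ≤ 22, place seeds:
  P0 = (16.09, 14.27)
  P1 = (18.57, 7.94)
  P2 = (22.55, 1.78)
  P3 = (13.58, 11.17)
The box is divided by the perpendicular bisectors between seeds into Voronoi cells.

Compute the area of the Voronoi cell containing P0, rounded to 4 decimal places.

1. box [0,24]×[0,22]: [(0, 0) (24, 0) (24, 22) (0, 22)]
2. ⊥bis P0·P1 via (17.33,11.105): [(0, 4.3154) (24, 13.7182) (24, 22) (0, 22)]  |A|=311.5972
3. ⊥bis P0·P2 via (19.32,8.025): [(0, 4.3154) (24, 13.7182) (24, 22) (0, 22)]  |A|=311.5972
4. ⊥bis P0·P3 via (14.835,12.72): [(16.9928, 10.9729) (24, 13.7182) (24, 22) (3.3736, 22)]  |A|=142.7407
5. canonical 4-gon: [(16.9928, 10.9729) (24, 13.7182) (24, 22) (3.3736, 22)]
6. shoelace: 142.7407

Area of P0's cell: 142.7407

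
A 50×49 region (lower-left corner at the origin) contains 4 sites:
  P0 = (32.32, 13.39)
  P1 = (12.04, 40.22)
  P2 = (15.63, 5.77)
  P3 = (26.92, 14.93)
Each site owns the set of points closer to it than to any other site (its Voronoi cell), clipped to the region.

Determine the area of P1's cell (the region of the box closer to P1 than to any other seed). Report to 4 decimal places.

Area of P1's cell: 862.4925

1. box [0,50]×[0,49]: [(0, 0) (50, 0) (50, 49) (0, 49)]
2. ⊥bis P1·P0 via (22.18,26.805): [(0, 10.0398) (50, 47.8333) (50, 49) (0, 49)]  |A|=1003.1723
3. ⊥bis P1·P2 via (13.835,22.995): [(0, 21.5533) (17.6679, 23.3944) (50, 47.8333) (50, 49) (0, 49)]  |A|=901.463
4. ⊥bis P1·P3 via (19.48,27.575): [(0, 21.5533) (11.2354, 22.7241) (36.2616, 37.4489) (50, 47.8333) (50, 49) (0, 49)]  |A|=862.4925
5. canonical 6-gon: [(0, 21.5533) (11.2354, 22.7241) (36.2616, 37.4489) (50, 47.8333) (50, 49) (0, 49)]
6. shoelace: 862.4925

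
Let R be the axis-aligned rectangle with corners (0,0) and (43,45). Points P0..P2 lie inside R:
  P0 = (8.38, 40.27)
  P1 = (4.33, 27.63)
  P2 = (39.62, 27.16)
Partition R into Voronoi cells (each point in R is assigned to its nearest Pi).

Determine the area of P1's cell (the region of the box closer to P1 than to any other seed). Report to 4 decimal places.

1. box [0,43]×[0,45]: [(0, 0) (43, 0) (43, 45) (0, 45)]
2. ⊥bis P1·P0 via (6.355,33.95): [(0, 35.9862) (0, 0) (43, 0) (43, 22.2085)]  |A|=1251.1869
3. ⊥bis P1·P2 via (21.975,27.395): [(21.9956, 28.9386) (0, 35.9862) (0, 0) (21.6101, 0)]  |A|=708.452
4. canonical 4-gon: [(21.9956, 28.9386) (0, 35.9862) (0, 0) (21.6101, 0)]
5. shoelace: 708.452

Area of P1's cell: 708.4520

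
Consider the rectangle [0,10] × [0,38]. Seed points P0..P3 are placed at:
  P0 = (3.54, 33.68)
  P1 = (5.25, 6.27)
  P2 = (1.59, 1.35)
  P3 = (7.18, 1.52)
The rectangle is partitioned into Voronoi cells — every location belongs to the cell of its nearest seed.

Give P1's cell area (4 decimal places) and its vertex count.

Area of P1's cell: 155.3144 (5 vertices)

1. box [0,10]×[0,38]: [(0, 0) (10, 0) (10, 38) (0, 38)]
2. ⊥bis P1·P0 via (4.395,19.975): [(0, 19.7008) (0, 0) (10, 0) (10, 20.3247)]  |A|=200.1274
3. ⊥bis P1·P2 via (3.42,3.81): [(0, 19.7008) (0, 6.3541) (8.5416, 0) (10, 0) (10, 20.3247)]  |A|=172.99
4. ⊥bis P1·P3 via (6.215,3.895): [(0, 19.7008) (0, 6.3541) (4.3334, 3.1305) (10, 5.4329) (10, 20.3247)]  |A|=155.3144
5. canonical 5-gon: [(0, 19.7008) (0, 6.3541) (4.3334, 3.1305) (10, 5.4329) (10, 20.3247)]
6. shoelace: 155.3144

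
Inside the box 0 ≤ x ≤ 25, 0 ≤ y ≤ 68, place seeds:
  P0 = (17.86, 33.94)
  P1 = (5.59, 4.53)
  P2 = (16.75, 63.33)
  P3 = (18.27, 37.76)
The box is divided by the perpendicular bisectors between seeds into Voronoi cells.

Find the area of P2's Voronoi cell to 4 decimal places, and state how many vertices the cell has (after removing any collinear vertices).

1. box [0,25]×[0,68]: [(0, 0) (25, 0) (25, 68) (0, 68)]
2. ⊥bis P2·P0 via (17.305,48.635): [(0, 47.9814) (25, 48.9256) (25, 68) (0, 68)]  |A|=488.6619
3. ⊥bis P2·P1 via (11.17,33.93): [(0, 47.9814) (25, 48.9256) (25, 68) (0, 68)]  |A|=488.6619
4. ⊥bis P2·P3 via (17.51,50.545): [(0, 49.5041) (25, 50.9902) (25, 68) (0, 68)]  |A|=443.8204
5. canonical 4-gon: [(0, 49.5041) (25, 50.9902) (25, 68) (0, 68)]
6. shoelace: 443.8204

Area of P2's cell: 443.8204 (4 vertices)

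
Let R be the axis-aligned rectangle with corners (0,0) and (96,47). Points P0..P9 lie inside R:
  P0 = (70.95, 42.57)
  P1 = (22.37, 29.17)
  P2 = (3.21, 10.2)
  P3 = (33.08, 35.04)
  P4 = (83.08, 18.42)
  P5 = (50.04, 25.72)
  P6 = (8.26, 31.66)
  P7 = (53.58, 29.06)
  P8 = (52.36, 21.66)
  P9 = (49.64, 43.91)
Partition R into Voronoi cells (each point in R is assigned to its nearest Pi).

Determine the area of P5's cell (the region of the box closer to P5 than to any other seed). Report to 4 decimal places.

Area of P5's cell: 166.2796

1. box [0,96]×[0,47]: [(0, 0) (96, 0) (96, 47) (0, 47)]
2. ⊥bis P5·P0 via (60.495,34.145): [(0, 0) (88.0102, 0) (50.136, 47) (0, 47)]  |A|=3246.4361
3. ⊥bis P5·P1 via (36.205,27.445): [(32.7831, 0) (88.0102, 0) (50.136, 47) (38.6432, 47)]  |A|=1567.9193
4. ⊥bis P5·P2 via (26.625,17.96): [(32.7831, 0) (88.0102, 0) (50.136, 47) (38.6432, 47)]  |A|=1567.9193
5. ⊥bis P5·P3 via (41.56,30.38): [(35.1068, 18.6368) (32.7831, 0) (88.0102, 0) (50.4673, 46.5889)]  |A|=1397.1458
6. ⊥bis P5·P4 via (66.56,22.07): [(35.1068, 18.6368) (32.7831, 0) (61.6838, 0) (67.3487, 25.6399) (50.4673, 46.5889)]  |A|=1059.6424
7. ⊥bis P5·P6 via (29.15,28.69): [(35.1068, 18.6368) (32.7831, 0) (61.6838, 0) (67.3487, 25.6399) (50.4673, 46.5889)]  |A|=1059.6424
8. ⊥bis P5·P7 via (51.81,27.39): [(44.2943, 35.3557) (35.1068, 18.6368) (32.7831, 0) (61.6838, 0) (64.7137, 13.7136)]  |A|=749.8901
9. ⊥bis P5·P8 via (51.2,23.69): [(53.8644, 25.2125) (44.2943, 35.3557) (35.1068, 18.6368) (34.5506, 14.176)]  |A|=166.6047
10. ⊥bis P5·P9 via (49.84,34.815): [(53.8644, 25.2125) (44.9068, 34.7065) (43.9257, 34.6849) (35.1068, 18.6368) (34.5506, 14.176)]  |A|=166.2796
11. canonical 5-gon: [(53.8644, 25.2125) (44.9068, 34.7065) (43.9257, 34.6849) (35.1068, 18.6368) (34.5506, 14.176)]
12. shoelace: 166.2796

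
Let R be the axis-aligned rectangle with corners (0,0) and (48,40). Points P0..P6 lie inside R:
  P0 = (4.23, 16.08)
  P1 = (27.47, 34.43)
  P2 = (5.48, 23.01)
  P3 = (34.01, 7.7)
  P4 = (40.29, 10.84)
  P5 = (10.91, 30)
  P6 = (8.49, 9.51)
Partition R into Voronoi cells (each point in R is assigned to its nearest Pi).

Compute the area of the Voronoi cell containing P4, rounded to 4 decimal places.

1. box [0,48]×[0,40]: [(0, 0) (48, 0) (48, 40) (0, 40)]
2. ⊥bis P4·P0 via (22.26,13.46): [(20.3041, 0) (48, 0) (48, 40) (26.1166, 40)]  |A|=991.586
3. ⊥bis P4·P1 via (33.88,22.635): [(22.7112, 16.5653) (20.3041, 0) (48, 0) (48, 30.3085)]  |A|=612.6284
4. ⊥bis P4·P2 via (22.885,16.925): [(22.7705, 16.5975) (22.6771, 16.3303) (20.3041, 0) (48, 0) (48, 30.3085)]  |A|=612.622
5. ⊥bis P4·P3 via (37.15,9.27): [(31.1966, 21.1767) (41.785, 0) (48, 0) (48, 30.3085)]  |A|=320.4492
6. ⊥bis P4·P5 via (25.6,20.42): [(31.1966, 21.1767) (41.785, 0) (48, 0) (48, 30.3085)]  |A|=320.4492
7. ⊥bis P4·P6 via (24.39,10.175): [(31.1966, 21.1767) (41.785, 0) (48, 0) (48, 30.3085)]  |A|=320.4492
8. canonical 4-gon: [(31.1966, 21.1767) (41.785, 0) (48, 0) (48, 30.3085)]
9. shoelace: 320.4492

Area of P4's cell: 320.4492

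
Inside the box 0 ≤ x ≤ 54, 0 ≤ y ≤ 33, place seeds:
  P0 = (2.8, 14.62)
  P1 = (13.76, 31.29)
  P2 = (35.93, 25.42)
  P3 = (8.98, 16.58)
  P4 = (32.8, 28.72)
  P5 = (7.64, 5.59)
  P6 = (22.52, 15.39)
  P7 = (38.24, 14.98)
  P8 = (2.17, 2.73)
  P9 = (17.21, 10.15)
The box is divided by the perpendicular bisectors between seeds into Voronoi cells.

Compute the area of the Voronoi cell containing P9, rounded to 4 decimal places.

Area of P9's cell: 176.3976

1. box [0,54]×[0,33]: [(0, 0) (54, 0) (54, 33) (0, 33)]
2. ⊥bis P9·P0 via (10.005,12.385): [(6.1632, 0) (54, 0) (54, 33) (16.3998, 33)]  |A|=1409.7112
3. ⊥bis P9·P1 via (15.485,20.72): [(12.4362, 20.2224) (6.1632, 0) (54, 0) (54, 27.0056)]  |A|=1044.9159
4. ⊥bis P9·P2 via (26.57,17.785): [(23.1549, 21.9717) (12.4362, 20.2224) (6.1632, 0) (41.0773, 0)]  |A|=486.4543
5. ⊥bis P9·P3 via (13.095,13.365): [(23.1549, 21.9717) (19.3319, 21.3478) (8.4745, 7.451) (6.1632, 0) (41.0773, 0)]  |A|=444.6497
6. ⊥bis P9·P4 via (25.005,19.435): [(25.7001, 18.8515) (22.1741, 21.8116) (19.3319, 21.3478) (8.4745, 7.451) (6.1632, 0) (41.0773, 0)]  |A|=442.9158
7. ⊥bis P9·P5 via (12.425,7.87): [(25.7001, 18.8515) (22.1741, 21.8116) (19.3319, 21.3478) (11.0524, 10.7506) (16.175, 0) (41.0773, 0)]  |A|=383.3082
8. ⊥bis P9·P6 via (19.865,12.77): [(15.8271, 16.8619) (11.0524, 10.7506) (16.175, 0) (32.4667, 0)]  |A|=178.672
9. ⊥bis P9·P7 via (27.725,12.565): [(30.0479, 2.4511) (15.8271, 16.8619) (11.0524, 10.7506) (16.175, 0) (30.6108, 0)]  |A|=176.3976
10. ⊥bis P9·P8 via (9.69,6.44): [(30.0479, 2.4511) (15.8271, 16.8619) (11.0524, 10.7506) (16.175, 0) (30.6108, 0)]  |A|=176.3976
11. canonical 5-gon: [(30.0479, 2.4511) (15.8271, 16.8619) (11.0524, 10.7506) (16.175, 0) (30.6108, 0)]
12. shoelace: 176.3976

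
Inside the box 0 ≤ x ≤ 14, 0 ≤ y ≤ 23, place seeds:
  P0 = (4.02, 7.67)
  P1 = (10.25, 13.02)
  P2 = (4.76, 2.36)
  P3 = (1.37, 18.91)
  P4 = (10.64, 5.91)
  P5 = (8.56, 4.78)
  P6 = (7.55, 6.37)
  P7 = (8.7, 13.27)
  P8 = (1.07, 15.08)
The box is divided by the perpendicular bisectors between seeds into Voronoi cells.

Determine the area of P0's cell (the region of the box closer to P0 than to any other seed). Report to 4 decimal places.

Area of P0's cell: 39.1482

1. box [0,14]×[0,23]: [(0, 0) (14, 0) (14, 23) (0, 23)]
2. ⊥bis P0·P1 via (7.135,10.345): [(0, 18.6536) (0, 0) (14, 0) (14, 2.3508)]  |A|=147.0309
3. ⊥bis P0·P2 via (4.39,5.015): [(10.9295, 5.9263) (0, 18.6536) (0, 4.4032)]  |A|=77.8749
4. ⊥bis P0·P3 via (2.695,13.29): [(10.9295, 5.9263) (4.2842, 13.6647) (0, 12.6546) (0, 4.4032)]  |A|=65.0244
5. ⊥bis P0·P4 via (7.33,6.79): [(6.9531, 5.3722) (8.0056, 9.3312) (4.2842, 13.6647) (0, 12.6546) (0, 4.4032)]  |A|=57.4446
6. ⊥bis P0·P5 via (6.29,6.225): [(5.6297, 5.1878) (7.8179, 8.6253) (8.0056, 9.3312) (4.2842, 13.6647) (0, 12.6546) (0, 4.4032)]  |A|=55.372
7. ⊥bis P0·P6 via (5.785,7.02): [(5.0821, 5.1115) (7.0472, 10.4473) (4.2842, 13.6647) (0, 12.6546) (0, 4.4032)]  |A|=50.2248
8. ⊥bis P0·P7 via (6.36,10.47): [(5.0821, 5.1115) (6.8919, 10.0255) (2.9217, 13.3434) (0, 12.6546) (0, 4.4032)]  |A|=46.4942
9. ⊥bis P0·P8 via (2.545,11.375): [(5.0821, 5.1115) (6.8919, 10.0255) (4.3955, 12.1117) (0, 10.3618) (0, 4.4032)]  |A|=39.1482
10. canonical 5-gon: [(5.0821, 5.1115) (6.8919, 10.0255) (4.3955, 12.1117) (0, 10.3618) (0, 4.4032)]
11. shoelace: 39.1482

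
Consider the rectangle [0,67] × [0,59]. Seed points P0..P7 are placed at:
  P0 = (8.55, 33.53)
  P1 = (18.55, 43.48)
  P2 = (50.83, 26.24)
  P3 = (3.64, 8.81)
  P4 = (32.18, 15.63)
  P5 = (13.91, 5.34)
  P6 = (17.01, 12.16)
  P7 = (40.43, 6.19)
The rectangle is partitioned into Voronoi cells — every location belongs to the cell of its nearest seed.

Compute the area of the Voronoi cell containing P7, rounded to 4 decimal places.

1. box [0,67]×[0,59]: [(0, 0) (67, 0) (67, 59) (0, 59)]
2. ⊥bis P7·P0 via (24.49,19.86): [(7.4582, 0) (67, 0) (67, 59) (58.0561, 59)]  |A|=2020.3266
3. ⊥bis P7·P1 via (29.49,24.835): [(28.0136, 23.9687) (7.4582, 0) (67, 0) (67, 46.8441)]  |A|=1626.7109
4. ⊥bis P7·P2 via (45.63,16.215): [(29.2655, 24.7033) (28.0136, 23.9687) (7.4582, 0) (67, 0) (67, 5.1303)]  |A|=839.6876
5. ⊥bis P7·P3 via (22.035,7.5): [(29.2655, 24.7033) (28.0136, 23.9687) (22.7726, 17.8574) (21.5009, 0) (67, 0) (67, 5.1303)]  |A|=714.3049
6. ⊥bis P7·P4 via (36.305,10.91): [(43.5875, 17.2745) (23.8213, 0) (67, 0) (67, 5.1303)]  |A|=433.001
7. ⊥bis P7·P5 via (27.17,5.765): [(43.5875, 17.2745) (27.2585, 3.0039) (27.3548, 0) (67, 0) (67, 5.1303)]  |A|=427.6939
8. ⊥bis P7·P6 via (28.72,9.175): [(43.5875, 17.2745) (27.2585, 3.0039) (27.3548, 0) (67, 0) (67, 5.1303)]  |A|=427.6939
9. canonical 5-gon: [(43.5875, 17.2745) (27.2585, 3.0039) (27.3548, 0) (67, 0) (67, 5.1303)]
10. shoelace: 427.6939

Area of P7's cell: 427.6939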